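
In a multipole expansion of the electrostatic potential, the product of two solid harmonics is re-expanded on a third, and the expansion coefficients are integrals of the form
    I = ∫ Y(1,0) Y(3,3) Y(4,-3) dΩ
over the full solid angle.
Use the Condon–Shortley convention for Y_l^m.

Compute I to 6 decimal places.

-0.162868

Rules hold: Σm=0, L=8 even, 2≤4≤4.
N = 3·7·9 = 189
Δ = 0!·2!·6!/9! = 1/252
Racah Σ t=0..0: t=0:+1/36 = 1/36
⇒ 3j(1 3 4; 0 0 0)² = 4/63, sgn +1
Racah Σ t=0..0: t=0:+1/720 = 1/720
⇒ 3j(1 3 4; 0 3 -3)² = 1/36, sgn -1
4πI² = N·(3j₀)²·(3jₘ)² = 1/3
I = -1·√(0.333333/4π) = -0.16286750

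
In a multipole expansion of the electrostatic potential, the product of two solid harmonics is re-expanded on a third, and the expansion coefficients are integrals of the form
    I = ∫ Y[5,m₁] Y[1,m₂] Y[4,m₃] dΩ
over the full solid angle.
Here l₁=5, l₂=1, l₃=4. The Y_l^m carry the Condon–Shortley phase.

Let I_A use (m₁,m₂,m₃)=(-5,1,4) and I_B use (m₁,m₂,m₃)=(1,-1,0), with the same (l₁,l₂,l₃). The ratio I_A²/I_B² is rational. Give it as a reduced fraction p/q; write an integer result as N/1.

Shared (l₁,l₂,l₃)=(5,1,4): N and (l;000)² cancel in I_A²/I_B².
A: Δ = 2!·8!·0!/11! = 1/495; Racah Σ t=2..2: t=2:+1/80640 = 1/80640; ⇒ 3j(5 1 4; -5 1 4)² = 1/11, sgn +1
B: Δ = 2!·8!·0!/11! = 1/495; Racah Σ t=0..0: t=0:+1/1152 = 1/1152; ⇒ 3j(5 1 4; 1 -1 0)² = 1/33, sgn +1
I_A²/I_B² = (1/11)/(1/33) = 3/1

3/1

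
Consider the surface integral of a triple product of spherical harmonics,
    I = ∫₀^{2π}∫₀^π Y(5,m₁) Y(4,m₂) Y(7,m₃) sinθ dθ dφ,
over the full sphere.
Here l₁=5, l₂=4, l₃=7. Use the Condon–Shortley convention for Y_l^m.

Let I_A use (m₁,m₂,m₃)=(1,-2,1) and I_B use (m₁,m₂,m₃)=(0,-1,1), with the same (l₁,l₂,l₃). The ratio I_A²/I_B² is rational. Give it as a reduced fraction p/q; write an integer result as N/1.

Shared (l₁,l₂,l₃)=(5,4,7): N and (l;000)² cancel in I_A²/I_B².
A: Δ = 2!·8!·6!/17! = 1/6126120; Racah Σ t=0..2: t=0:+1/55296 t=1:−1/86400 t=2:+1/2073600 = 29/4147200; ⇒ 3j(5 4 7; 1 -2 1)² = 841/145860, sgn +1
B: Δ = 2!·8!·6!/17! = 1/6126120; Racah Σ t=0..2: t=0:+1/51840 t=1:−1/27648 t=2:+1/172800 = -23/2073600; ⇒ 3j(5 4 7; 0 -1 1)² = 529/87516, sgn -1
I_A²/I_B² = (841/145860)/(529/87516) = 2523/2645

2523/2645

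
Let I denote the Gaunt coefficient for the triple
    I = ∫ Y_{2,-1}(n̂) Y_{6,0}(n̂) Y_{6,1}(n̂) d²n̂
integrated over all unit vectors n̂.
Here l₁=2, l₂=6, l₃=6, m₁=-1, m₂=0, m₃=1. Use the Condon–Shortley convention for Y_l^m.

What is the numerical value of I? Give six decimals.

-0.030344

m-sum 0 ✓  L=14 even ✓  4≤6≤8 ✓
Π(2lᵢ+1) = 5×13×13 = 845
triangle coeff Δ(2,6,6) = 1/90090
Σ_t [0,2]: t=0:+1/69120 t=1:−1/14400 t=2:+1/69120 = -7/172800
(3j)²=14/715 [(2 6 6; 0 0 0)], sign=-1
Σ_t [1,2]: t=1:−1/28800 t=2:+1/34560 = -1/172800
(3j)²=1/1430 [(2 6 6; -1 0 1)], sign=+1
⇒ 4πI² = 7/605
I = (-1)√(7/605/(4π)) = -0.03034355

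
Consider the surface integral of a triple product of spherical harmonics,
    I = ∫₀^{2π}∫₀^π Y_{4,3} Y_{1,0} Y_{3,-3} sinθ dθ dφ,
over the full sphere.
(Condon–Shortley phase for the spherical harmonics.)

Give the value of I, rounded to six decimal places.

-0.162868

Checks pass: Σm=0; 8 even; l₃=3∈[3,5].
(2·4+1)(2·1+1)(2·3+1) = 189
Δ: 2! 6! 0! / 9! → 1/252
sum: t=1:−1/36 = -1/36
3j²(4 1 3; 0 0 0) = Δ·Π!·Σ² = 4/63  (sign +1)
sum: t=1:−1/720 = -1/720
3j²(4 1 3; 3 0 -3) = Δ·Π!·Σ² = 1/36  (sign -1)
combine: 4πI² = 189·4/63·1/36 = 1/3
take √, sign -1: I = -0.16286750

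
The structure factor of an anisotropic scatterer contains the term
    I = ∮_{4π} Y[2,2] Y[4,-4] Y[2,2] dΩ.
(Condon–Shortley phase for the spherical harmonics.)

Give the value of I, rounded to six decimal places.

Checks pass: Σm=0; 8 even; l₃=2∈[2,6].
(2·2+1)(2·4+1)(2·2+1) = 225
Δ: 4! 0! 4! / 9! → 1/630
sum: t=2:+1/16 = 1/16
3j²(2 4 2; 0 0 0) = Δ·Π!·Σ² = 2/35  (sign +1)
sum: t=0:+1/576 = 1/576
3j²(2 4 2; 2 -4 2) = Δ·Π!·Σ² = 1/9  (sign +1)
combine: 4πI² = 225·2/35·1/9 = 10/7
take √, sign +1: I = 0.33716777

0.337168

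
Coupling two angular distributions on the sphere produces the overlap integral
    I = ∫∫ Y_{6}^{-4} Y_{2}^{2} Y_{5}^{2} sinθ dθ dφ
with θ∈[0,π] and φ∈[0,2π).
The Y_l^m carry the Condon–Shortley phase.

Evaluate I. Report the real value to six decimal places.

Σlᵢ=13 odd — θ-integrand is odd under cosθ→−cosθ; I=0

0.000000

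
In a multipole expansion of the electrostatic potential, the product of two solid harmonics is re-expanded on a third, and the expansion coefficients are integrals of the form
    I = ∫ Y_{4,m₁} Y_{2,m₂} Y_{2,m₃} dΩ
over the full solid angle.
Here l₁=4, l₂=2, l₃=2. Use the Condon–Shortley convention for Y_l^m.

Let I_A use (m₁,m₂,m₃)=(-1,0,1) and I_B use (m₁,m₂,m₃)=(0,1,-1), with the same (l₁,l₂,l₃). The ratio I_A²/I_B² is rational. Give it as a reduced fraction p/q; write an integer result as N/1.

15/8

Same 4,2,2: normalisation and zero-m 3j drop out of the ratio.
A: Δ: 4! 4! 0! / 9! → 1/630; sum: t=2:+1/24 = 1/24; 3j²(4 2 2; -1 0 1) = Δ·Π!·Σ² = 1/21  (sign -1)
B: Δ: 4! 4! 0! / 9! → 1/630; sum: t=3:−1/36 = -1/36; 3j²(4 2 2; 0 1 -1) = Δ·Π!·Σ² = 8/315  (sign +1)
I_A²/I_B² = (1/21)/(8/315) = 15/8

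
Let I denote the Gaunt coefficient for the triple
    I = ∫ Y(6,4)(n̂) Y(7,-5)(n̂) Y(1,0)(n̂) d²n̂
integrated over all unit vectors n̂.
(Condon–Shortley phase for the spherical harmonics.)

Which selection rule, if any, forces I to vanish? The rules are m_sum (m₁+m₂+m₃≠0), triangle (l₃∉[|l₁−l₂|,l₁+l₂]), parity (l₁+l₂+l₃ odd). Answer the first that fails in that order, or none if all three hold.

azimuthal sum: 4 − 5 + 0 = -1  ✗
1 ≤ 1 ≤ 13 (triangle on l)
L = 6 + 7 + 1 = 14 (even)

m_sum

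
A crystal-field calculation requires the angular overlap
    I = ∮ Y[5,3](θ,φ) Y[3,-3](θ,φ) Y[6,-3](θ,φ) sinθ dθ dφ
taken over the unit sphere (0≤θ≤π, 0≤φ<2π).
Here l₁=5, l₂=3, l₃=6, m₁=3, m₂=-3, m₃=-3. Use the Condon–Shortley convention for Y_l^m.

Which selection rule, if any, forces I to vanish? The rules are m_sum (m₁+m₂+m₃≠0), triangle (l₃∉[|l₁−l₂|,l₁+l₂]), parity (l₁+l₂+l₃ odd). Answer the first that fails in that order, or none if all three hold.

m₁+m₂+m₃ = 3 − 3 − 3 = -3  ✗
triangle: |5−3|=2 ≤ l₃=6 ≤ 5+3=8
parity: l₁+l₂+l₃ = 14 is even

m_sum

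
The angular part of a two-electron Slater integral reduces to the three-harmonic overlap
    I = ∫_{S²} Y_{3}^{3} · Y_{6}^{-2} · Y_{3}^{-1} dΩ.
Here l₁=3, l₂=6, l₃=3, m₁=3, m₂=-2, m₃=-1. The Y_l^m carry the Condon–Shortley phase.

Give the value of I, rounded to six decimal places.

Rules hold: Σm=0, L=12 even, 3≤3≤9.
N = 7·13·7 = 637
Δ = 6!·0!·6!/13! = 1/12012
Racah Σ t=3..3: t=3:−1/1296 = -1/1296
⇒ 3j(3 6 3; 0 0 0)² = 100/3003, sgn +1
Racah Σ t=0..0: t=0:+1/34560 = 1/34560
⇒ 3j(3 6 3; 3 -2 -1)² = 1/429, sgn +1
4πI² = N·(3j₀)²·(3jₘ)² = 700/14157
I = +1·√(0.0494455/4π) = 0.06272757

0.062728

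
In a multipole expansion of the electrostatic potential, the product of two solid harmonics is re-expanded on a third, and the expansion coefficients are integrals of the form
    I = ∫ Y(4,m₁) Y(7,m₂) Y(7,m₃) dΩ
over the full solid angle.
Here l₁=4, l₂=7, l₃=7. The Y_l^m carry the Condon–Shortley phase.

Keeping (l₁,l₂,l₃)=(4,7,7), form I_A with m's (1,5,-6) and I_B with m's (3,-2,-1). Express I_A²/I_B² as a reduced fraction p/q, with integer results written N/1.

Shared (l₁,l₂,l₃)=(4,7,7): N and (l;000)² cancel in I_A²/I_B².
A: Δ = 4!·4!·10!/19! = 1/58198140; Racah Σ t=2..3: t=2:+1/87091200 t=3:−1/52254720 = -1/130636800; ⇒ 3j(4 7 7; 1 5 -6)² = 88/20349, sgn +1
B: Δ = 4!·4!·10!/19! = 1/58198140; Racah Σ t=0..1: t=0:+1/2073600 t=1:−1/2488320 = 1/12441600; ⇒ 3j(4 7 7; 3 -2 -1)² = 98/138567, sgn +1
I_A²/I_B² = (88/20349)/(98/138567) = 6292/1029

6292/1029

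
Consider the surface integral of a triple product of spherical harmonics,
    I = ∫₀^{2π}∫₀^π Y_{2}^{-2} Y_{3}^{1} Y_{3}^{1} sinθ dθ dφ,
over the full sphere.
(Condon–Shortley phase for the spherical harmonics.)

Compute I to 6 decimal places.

Rules hold: Σm=0, L=8 even, 1≤3≤5.
N = 5·7·7 = 245
Δ = 2!·2!·4!/9! = 1/3780
Racah Σ t=0..2: t=0:+1/24 t=1:−1/4 t=2:+1/24 = -1/6
⇒ 3j(2 3 3; 0 0 0)² = 4/105, sgn +1
Racah Σ t=2..2: t=2:+1/16 = 1/16
⇒ 3j(2 3 3; -2 1 1)² = 2/35, sgn +1
4πI² = N·(3j₀)²·(3jₘ)² = 8/15
I = +1·√(0.533333/4π) = 0.20601291

0.206013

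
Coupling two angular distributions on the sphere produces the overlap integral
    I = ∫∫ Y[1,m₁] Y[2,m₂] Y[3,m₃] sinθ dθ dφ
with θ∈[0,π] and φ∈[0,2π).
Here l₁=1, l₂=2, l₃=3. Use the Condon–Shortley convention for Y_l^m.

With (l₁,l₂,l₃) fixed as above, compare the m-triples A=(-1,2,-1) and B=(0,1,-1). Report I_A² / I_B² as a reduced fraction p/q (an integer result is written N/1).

1/8

Shared (l₁,l₂,l₃)=(1,2,3): N and (l;000)² cancel in I_A²/I_B².
A: Δ = 0!·2!·4!/7! = 1/105; Racah Σ t=0..0: t=0:+1/48 = 1/48; ⇒ 3j(1 2 3; -1 2 -1)² = 1/105, sgn +1
B: Δ = 0!·2!·4!/7! = 1/105; Racah Σ t=0..0: t=0:+1/6 = 1/6; ⇒ 3j(1 2 3; 0 1 -1)² = 8/105, sgn +1
I_A²/I_B² = (1/105)/(8/105) = 1/8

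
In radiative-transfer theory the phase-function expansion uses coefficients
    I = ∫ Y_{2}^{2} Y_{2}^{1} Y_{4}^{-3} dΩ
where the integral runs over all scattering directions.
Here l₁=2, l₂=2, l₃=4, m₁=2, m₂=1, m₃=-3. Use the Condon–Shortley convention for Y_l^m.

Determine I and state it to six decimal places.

-0.238414

Rules hold: Σm=0, L=8 even, 0≤4≤4.
N = 5·5·9 = 225
Δ = 0!·4!·4!/9! = 1/630
Racah Σ t=0..0: t=0:+1/16 = 1/16
⇒ 3j(2 2 4; 0 0 0)² = 2/35, sgn +1
Racah Σ t=0..0: t=0:+1/144 = 1/144
⇒ 3j(2 2 4; 2 1 -3)² = 1/18, sgn -1
4πI² = N·(3j₀)²·(3jₘ)² = 5/7
I = -1·√(0.714286/4π) = -0.23841361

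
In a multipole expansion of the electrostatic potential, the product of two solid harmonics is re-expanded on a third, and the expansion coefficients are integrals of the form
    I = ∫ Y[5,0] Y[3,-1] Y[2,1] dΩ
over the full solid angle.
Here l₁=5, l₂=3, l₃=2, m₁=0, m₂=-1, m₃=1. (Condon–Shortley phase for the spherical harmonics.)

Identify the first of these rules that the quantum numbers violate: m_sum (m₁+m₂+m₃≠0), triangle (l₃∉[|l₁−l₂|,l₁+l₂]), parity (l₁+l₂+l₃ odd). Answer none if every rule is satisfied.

Σmᵢ = 0  ✓
l₃∈[|l₁−l₂|,l₁+l₂]=[2,8], have l₃=2  ✓
Σlᵢ = 10 ⇒ even  ✓

none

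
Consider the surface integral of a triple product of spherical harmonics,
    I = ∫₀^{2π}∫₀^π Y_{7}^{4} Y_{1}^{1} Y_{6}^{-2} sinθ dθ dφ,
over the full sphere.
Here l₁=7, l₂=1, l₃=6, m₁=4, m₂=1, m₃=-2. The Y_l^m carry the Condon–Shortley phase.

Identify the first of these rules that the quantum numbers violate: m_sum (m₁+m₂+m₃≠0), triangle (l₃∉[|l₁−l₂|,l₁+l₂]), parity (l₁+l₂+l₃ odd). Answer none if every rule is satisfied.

m_sum

Σmᵢ = 3  ✗
l₃∈[|l₁−l₂|,l₁+l₂]=[6,8], have l₃=6
Σlᵢ = 14 ⇒ even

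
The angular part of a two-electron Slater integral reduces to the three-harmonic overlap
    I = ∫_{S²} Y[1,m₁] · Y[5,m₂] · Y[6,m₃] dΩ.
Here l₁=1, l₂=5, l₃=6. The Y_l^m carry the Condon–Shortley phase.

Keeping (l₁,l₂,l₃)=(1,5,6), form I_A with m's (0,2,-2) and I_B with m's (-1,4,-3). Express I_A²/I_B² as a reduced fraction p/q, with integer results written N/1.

32/3

Shared (l₁,l₂,l₃)=(1,5,6): N and (l;000)² cancel in I_A²/I_B².
A: Δ = 0!·2!·10!/13! = 1/858; Racah Σ t=0..0: t=0:+1/30240 = 1/30240; ⇒ 3j(1 5 6; 0 2 -2)² = 16/429, sgn +1
B: Δ = 0!·2!·10!/13! = 1/858; Racah Σ t=0..0: t=0:+1/725760 = 1/725760; ⇒ 3j(1 5 6; -1 4 -3)² = 1/286, sgn -1
I_A²/I_B² = (16/429)/(1/286) = 32/3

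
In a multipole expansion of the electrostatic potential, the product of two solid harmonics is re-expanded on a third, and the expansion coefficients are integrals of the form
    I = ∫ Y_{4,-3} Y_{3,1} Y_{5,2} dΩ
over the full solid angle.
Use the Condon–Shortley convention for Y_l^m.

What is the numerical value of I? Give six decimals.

m-sum 0 ✓  L=12 even ✓  1≤5≤7 ✓
Π(2lᵢ+1) = 9×7×11 = 693
triangle coeff Δ(4,3,5) = 1/180180
Σ_t [0,2]: t=0:+1/576 t=1:−1/144 t=2:+1/576 = -1/288
(3j)²=20/1001 [(4 3 5; 0 0 0)], sign=+1
Σ_t [1,2]: t=1:−1/4320 t=2:+1/960 = 7/8640
(3j)²=343/12870 [(4 3 5; -3 1 2)], sign=-1
⇒ 4πI² = 686/1859
I = (-1)√(686/1859/(4π)) = -0.17136315

-0.171363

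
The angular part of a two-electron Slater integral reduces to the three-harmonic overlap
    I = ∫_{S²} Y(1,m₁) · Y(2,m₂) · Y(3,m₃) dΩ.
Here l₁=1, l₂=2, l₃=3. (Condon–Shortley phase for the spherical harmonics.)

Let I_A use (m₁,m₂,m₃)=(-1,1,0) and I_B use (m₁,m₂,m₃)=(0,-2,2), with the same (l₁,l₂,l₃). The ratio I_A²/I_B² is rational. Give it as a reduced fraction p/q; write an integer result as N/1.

Shared (l₁,l₂,l₃)=(1,2,3): N and (l;000)² cancel in I_A²/I_B².
A: Δ = 0!·2!·4!/7! = 1/105; Racah Σ t=0..0: t=0:+1/12 = 1/12; ⇒ 3j(1 2 3; -1 1 0)² = 1/35, sgn -1
B: Δ = 0!·2!·4!/7! = 1/105; Racah Σ t=0..0: t=0:+1/24 = 1/24; ⇒ 3j(1 2 3; 0 -2 2)² = 1/21, sgn -1
I_A²/I_B² = (1/35)/(1/21) = 3/5

3/5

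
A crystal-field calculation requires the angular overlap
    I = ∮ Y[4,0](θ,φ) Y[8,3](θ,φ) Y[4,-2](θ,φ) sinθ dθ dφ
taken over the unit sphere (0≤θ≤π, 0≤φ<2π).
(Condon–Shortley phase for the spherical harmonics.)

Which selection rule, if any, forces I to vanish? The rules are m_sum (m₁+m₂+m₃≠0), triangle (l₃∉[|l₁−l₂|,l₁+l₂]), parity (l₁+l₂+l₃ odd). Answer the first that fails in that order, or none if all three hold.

m_sum

m₁+m₂+m₃ = 0 + 3 − 2 = 1  ✗
triangle: |4−8|=4 ≤ l₃=4 ≤ 4+8=12
parity: l₁+l₂+l₃ = 16 is even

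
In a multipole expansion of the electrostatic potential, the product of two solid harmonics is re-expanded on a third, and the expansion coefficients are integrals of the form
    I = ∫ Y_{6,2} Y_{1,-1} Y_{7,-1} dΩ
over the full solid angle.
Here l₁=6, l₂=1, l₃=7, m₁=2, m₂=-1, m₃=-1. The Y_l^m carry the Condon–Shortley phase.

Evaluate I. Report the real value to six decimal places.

m-sum 0 ✓  L=14 even ✓  5≤7≤7 ✓
Π(2lᵢ+1) = 13×3×15 = 585
triangle coeff Δ(6,1,7) = 1/1365
Σ_t [0,0]: t=0:+1/518400 = 1/518400
(3j)²=7/195 [(6 1 7; 0 0 0)], sign=-1
Σ_t [0,0]: t=0:+1/1935360 = 1/1935360
(3j)²=1/91 [(6 1 7; 2 -1 -1)], sign=+1
⇒ 4πI² = 3/13
I = (-1)√(3/13/(4π)) = -0.13551395

-0.135514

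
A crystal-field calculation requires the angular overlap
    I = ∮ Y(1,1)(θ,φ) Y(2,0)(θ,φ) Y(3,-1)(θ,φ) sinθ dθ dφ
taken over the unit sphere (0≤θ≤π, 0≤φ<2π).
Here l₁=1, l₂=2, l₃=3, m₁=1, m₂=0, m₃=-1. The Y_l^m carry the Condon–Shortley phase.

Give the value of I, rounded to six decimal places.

-0.202301

m-sum 0 ✓  L=6 even ✓  1≤3≤3 ✓
Π(2lᵢ+1) = 3×5×7 = 105
triangle coeff Δ(1,2,3) = 1/105
Σ_t [0,0]: t=0:+1/4 = 1/4
(3j)²=3/35 [(1 2 3; 0 0 0)], sign=-1
Σ_t [0,0]: t=0:+1/8 = 1/8
(3j)²=2/35 [(1 2 3; 1 0 -1)], sign=+1
⇒ 4πI² = 18/35
I = (-1)√(18/35/(4π)) = -0.20230066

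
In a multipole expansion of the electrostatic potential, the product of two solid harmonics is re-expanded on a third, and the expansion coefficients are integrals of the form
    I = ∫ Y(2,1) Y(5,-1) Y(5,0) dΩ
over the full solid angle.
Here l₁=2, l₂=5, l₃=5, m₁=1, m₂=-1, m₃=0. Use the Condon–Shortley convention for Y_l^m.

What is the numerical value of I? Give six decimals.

m-sum 0 ✓  L=12 even ✓  3≤5≤7 ✓
Π(2lᵢ+1) = 5×11×11 = 605
triangle coeff Δ(2,5,5) = 1/38610
Σ_t [0,2]: t=0:+1/2880 t=1:−1/576 t=2:+1/2880 = -1/960
(3j)²=10/429 [(2 5 5; 0 0 0)], sign=+1
Σ_t [0,1]: t=0:+1/1152 t=1:−1/1440 = 1/5760
(3j)²=1/858 [(2 5 5; 1 -1 0)], sign=-1
⇒ 4πI² = 25/1521
I = (-1)√(25/1521/(4π)) = -0.03616600

-0.036166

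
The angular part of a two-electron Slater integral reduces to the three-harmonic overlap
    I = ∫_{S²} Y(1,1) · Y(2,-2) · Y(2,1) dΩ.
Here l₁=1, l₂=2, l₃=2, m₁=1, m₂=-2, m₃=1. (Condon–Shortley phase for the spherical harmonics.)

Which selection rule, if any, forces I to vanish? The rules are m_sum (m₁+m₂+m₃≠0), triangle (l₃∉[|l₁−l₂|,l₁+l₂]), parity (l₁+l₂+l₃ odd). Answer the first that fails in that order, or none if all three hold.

m₁+m₂+m₃ = 1 − 2 + 1 = 0  ✓
triangle: |1−2|=1 ≤ l₃=2 ≤ 1+2=3  ✓
parity: l₁+l₂+l₃ = 5 is odd  ✗

parity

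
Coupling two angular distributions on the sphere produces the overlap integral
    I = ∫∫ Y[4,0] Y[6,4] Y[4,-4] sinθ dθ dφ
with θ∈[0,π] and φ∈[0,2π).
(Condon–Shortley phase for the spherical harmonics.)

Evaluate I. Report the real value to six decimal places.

Rules hold: Σm=0, L=14 even, 2≤4≤10.
N = 9·13·9 = 1053
Δ = 6!·2!·6!/15! = 1/1261260
Racah Σ t=2..4: t=2:+1/4608 t=3:−1/1296 t=4:+1/4608 = -7/20736
⇒ 3j(4 6 4; 0 0 0)² = 20/1287, sgn -1
Racah Σ t=4..4: t=4:+1/69120 = 1/69120
⇒ 3j(4 6 4; 0 4 -4)² = 4/143, sgn +1
4πI² = N·(3j₀)²·(3jₘ)² = 720/1573
I = -1·√(0.457724/4π) = -0.19085211

-0.190852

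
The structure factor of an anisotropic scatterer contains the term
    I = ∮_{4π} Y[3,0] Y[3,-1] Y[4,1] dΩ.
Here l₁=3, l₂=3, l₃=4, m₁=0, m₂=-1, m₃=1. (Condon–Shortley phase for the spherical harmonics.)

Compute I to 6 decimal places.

-0.099323

Rules hold: Σm=0, L=10 even, 0≤4≤6.
N = 7·7·9 = 441
Δ = 2!·4!·4!/11! = 1/34650
Racah Σ t=0..2: t=0:+1/72 t=1:−1/16 t=2:+1/72 = -5/144
⇒ 3j(3 3 4; 0 0 0)² = 2/77, sgn -1
Racah Σ t=0..2: t=0:+1/48 t=1:−1/24 t=2:+1/288 = -5/288
⇒ 3j(3 3 4; 0 -1 1)² = 5/462, sgn +1
4πI² = N·(3j₀)²·(3jₘ)² = 15/121
I = -1·√(0.123967/4π) = -0.09932258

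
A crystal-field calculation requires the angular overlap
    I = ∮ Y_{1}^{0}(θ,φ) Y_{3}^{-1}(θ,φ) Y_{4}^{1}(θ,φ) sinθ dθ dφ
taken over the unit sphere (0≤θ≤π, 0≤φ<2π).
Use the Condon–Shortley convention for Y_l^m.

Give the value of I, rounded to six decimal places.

-0.238414

Checks pass: Σm=0; 8 even; l₃=4∈[2,4].
(2·1+1)(2·3+1)(2·4+1) = 189
Δ: 0! 2! 6! / 9! → 1/252
sum: t=0:+1/36 = 1/36
3j²(1 3 4; 0 0 0) = Δ·Π!·Σ² = 4/63  (sign +1)
sum: t=0:+1/48 = 1/48
3j²(1 3 4; 0 -1 1) = Δ·Π!·Σ² = 5/84  (sign -1)
combine: 4πI² = 189·4/63·5/84 = 5/7
take √, sign -1: I = -0.23841361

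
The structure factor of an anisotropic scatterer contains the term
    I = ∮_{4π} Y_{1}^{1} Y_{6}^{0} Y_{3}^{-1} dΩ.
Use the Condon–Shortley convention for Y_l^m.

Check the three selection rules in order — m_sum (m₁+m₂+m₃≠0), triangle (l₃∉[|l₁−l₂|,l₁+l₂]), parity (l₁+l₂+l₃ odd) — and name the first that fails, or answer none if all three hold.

triangle

azimuthal sum: 1 + 0 − 1 = 0  ✓
5 ≤ 3 ≤ 7 (triangle on l)  ✗
L = 1 + 6 + 3 = 10 (even)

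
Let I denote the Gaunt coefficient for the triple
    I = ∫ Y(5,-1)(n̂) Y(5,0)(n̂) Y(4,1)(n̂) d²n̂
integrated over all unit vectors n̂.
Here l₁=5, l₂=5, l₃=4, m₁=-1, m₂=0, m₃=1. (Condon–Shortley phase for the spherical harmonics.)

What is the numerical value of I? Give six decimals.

-0.053153

m-sum 0 ✓  L=14 even ✓  0≤4≤10 ✓
Π(2lᵢ+1) = 11×11×9 = 1089
triangle coeff Δ(5,5,4) = 1/3153150
Σ_t [1,5]: t=1:−1/69120 t=2:+1/1728 t=3:−1/576 t=4:+1/1728 t=5:−1/69120 = -7/11520
(3j)²=2/143 [(5 5 4; 0 0 0)], sign=-1
Σ_t [2,5]: t=2:+1/6912 t=3:−1/864 t=4:+1/1152 t=5:−1/17280 = -7/34560
(3j)²=1/429 [(5 5 4; -1 0 1)], sign=+1
⇒ 4πI² = 6/169
I = (-1)√(6/169/(4π)) = -0.05315295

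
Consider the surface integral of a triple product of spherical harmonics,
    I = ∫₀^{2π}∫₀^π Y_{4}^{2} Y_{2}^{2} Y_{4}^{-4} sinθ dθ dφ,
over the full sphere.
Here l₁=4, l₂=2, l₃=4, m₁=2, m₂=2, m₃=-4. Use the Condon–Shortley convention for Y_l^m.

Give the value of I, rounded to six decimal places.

Rules hold: Σm=0, L=10 even, 2≤4≤6.
N = 9·5·9 = 405
Δ = 2!·6!·2!/11! = 1/13860
Racah Σ t=0..2: t=0:+1/192 t=1:−1/36 t=2:+1/192 = -5/288
⇒ 3j(4 2 4; 0 0 0)² = 20/693, sgn -1
Racah Σ t=2..2: t=2:+1/2880 = 1/2880
⇒ 3j(4 2 4; 2 2 -4)² = 2/165, sgn +1
4πI² = N·(3j₀)²·(3jₘ)² = 120/847
I = -1·√(0.141677/4π) = -0.10618031

-0.106180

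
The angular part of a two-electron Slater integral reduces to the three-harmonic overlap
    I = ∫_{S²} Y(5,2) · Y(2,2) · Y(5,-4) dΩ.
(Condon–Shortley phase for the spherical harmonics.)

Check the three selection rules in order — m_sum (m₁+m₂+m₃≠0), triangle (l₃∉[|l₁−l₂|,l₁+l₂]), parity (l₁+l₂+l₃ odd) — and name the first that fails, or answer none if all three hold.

none

Σmᵢ = 0  ✓
l₃∈[|l₁−l₂|,l₁+l₂]=[3,7], have l₃=5  ✓
Σlᵢ = 12 ⇒ even  ✓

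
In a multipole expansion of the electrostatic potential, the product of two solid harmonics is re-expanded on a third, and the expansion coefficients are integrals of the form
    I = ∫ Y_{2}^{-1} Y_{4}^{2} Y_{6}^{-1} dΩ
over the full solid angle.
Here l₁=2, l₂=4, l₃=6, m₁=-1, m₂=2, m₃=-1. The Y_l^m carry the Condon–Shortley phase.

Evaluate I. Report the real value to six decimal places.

Checks pass: Σm=0; 12 even; l₃=6∈[2,6].
(2·2+1)(2·4+1)(2·6+1) = 585
Δ: 0! 4! 8! / 13! → 1/6435
sum: t=0:+1/2304 = 1/2304
3j²(2 4 6; 0 0 0) = Δ·Π!·Σ² = 5/143  (sign +1)
sum: t=0:+1/8640 = 1/8640
3j²(2 4 6; -1 2 -1) = Δ·Π!·Σ² = 14/1287  (sign -1)
combine: 4πI² = 585·5/143·14/1287 = 350/1573
take √, sign -1: I = -0.13306527

-0.133065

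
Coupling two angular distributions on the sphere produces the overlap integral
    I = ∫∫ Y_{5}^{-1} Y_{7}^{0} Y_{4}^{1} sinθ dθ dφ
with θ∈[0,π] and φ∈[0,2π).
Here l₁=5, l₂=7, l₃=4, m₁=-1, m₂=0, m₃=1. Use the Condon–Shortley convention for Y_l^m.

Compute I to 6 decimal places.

0.017039

Rules hold: Σm=0, L=16 even, 2≤4≤12.
N = 11·15·9 = 1485
Δ = 8!·2!·6!/17! = 1/6126120
Racah Σ t=3..5: t=3:−1/69120 t=4:+1/20736 t=5:−1/69120 = 1/51840
⇒ 3j(5 7 4; 0 0 0)² = 280/21879, sgn +1
Racah Σ t=4..6: t=4:+1/41472 t=5:−1/34560 t=6:+1/345600 = -1/518400
⇒ 3j(5 7 4; -1 0 1)² = 7/36465, sgn +1
4πI² = N·(3j₀)²·(3jₘ)² = 1960/537251
I = +1·√(0.0036482/4π) = 0.01703862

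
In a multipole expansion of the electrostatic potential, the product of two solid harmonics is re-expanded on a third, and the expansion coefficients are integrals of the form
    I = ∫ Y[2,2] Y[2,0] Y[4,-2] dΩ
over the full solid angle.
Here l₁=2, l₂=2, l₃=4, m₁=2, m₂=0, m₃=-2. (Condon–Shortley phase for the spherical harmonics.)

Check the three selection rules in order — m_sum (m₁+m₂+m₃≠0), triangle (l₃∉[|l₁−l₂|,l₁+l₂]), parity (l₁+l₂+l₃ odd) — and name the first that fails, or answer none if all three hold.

azimuthal sum: 2 + 0 − 2 = 0  ✓
0 ≤ 4 ≤ 4 (triangle on l)  ✓
L = 2 + 2 + 4 = 8 (even)  ✓

none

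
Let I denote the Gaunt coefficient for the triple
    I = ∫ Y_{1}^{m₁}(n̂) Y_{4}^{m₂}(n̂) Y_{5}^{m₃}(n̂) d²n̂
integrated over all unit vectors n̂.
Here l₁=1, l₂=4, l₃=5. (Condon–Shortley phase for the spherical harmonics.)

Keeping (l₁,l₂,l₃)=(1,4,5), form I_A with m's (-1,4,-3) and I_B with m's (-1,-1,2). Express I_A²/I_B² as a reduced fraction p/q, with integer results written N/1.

1/21

Shared (l₁,l₂,l₃)=(1,4,5): N and (l;000)² cancel in I_A²/I_B².
A: Δ = 0!·2!·8!/11! = 1/495; Racah Σ t=0..0: t=0:+1/80640 = 1/80640; ⇒ 3j(1 4 5; -1 4 -3)² = 1/495, sgn +1
B: Δ = 0!·2!·8!/11! = 1/495; Racah Σ t=0..0: t=0:+1/1440 = 1/1440; ⇒ 3j(1 4 5; -1 -1 2)² = 7/165, sgn -1
I_A²/I_B² = (1/495)/(7/165) = 1/21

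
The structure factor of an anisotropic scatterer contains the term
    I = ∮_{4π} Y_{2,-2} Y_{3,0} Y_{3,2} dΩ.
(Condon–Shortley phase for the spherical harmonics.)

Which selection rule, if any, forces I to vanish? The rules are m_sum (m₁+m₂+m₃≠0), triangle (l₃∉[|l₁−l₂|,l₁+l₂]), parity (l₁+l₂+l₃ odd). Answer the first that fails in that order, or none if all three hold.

m₁+m₂+m₃ = -2 + 0 + 2 = 0  ✓
triangle: |2−3|=1 ≤ l₃=3 ≤ 2+3=5  ✓
parity: l₁+l₂+l₃ = 8 is even  ✓

none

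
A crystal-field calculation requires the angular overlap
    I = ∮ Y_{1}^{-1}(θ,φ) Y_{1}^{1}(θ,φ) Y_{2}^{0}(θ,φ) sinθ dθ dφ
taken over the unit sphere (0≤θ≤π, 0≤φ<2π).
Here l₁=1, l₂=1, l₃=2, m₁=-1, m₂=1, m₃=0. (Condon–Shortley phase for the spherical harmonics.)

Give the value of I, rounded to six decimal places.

Checks pass: Σm=0; 4 even; l₃=2∈[0,2].
(2·1+1)(2·1+1)(2·2+1) = 45
Δ: 0! 2! 2! / 5! → 1/30
sum: t=0:+1/1 = 1/1
3j²(1 1 2; 0 0 0) = Δ·Π!·Σ² = 2/15  (sign +1)
sum: t=0:+1/4 = 1/4
3j²(1 1 2; -1 1 0) = Δ·Π!·Σ² = 1/30  (sign +1)
combine: 4πI² = 45·2/15·1/30 = 1/5
take √, sign +1: I = 0.12615663

0.126157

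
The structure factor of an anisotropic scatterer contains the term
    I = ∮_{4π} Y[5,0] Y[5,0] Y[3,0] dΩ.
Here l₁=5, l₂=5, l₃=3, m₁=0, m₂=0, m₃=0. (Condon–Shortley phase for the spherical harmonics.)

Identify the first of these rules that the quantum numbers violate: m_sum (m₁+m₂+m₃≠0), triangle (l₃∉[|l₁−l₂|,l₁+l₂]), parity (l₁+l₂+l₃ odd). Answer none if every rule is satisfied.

m₁+m₂+m₃ = 0 + 0 + 0 = 0  ✓
triangle: |5−5|=0 ≤ l₃=3 ≤ 5+5=10  ✓
parity: l₁+l₂+l₃ = 13 is odd  ✗

parity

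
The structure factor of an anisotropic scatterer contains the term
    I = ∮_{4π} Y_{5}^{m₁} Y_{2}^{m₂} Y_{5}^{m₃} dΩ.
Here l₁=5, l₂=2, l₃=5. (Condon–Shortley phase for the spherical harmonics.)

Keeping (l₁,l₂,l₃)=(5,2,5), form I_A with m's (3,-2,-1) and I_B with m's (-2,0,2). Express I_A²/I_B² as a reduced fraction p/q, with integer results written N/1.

28/9

Shared (l₁,l₂,l₃)=(5,2,5): N and (l;000)² cancel in I_A²/I_B².
A: Δ = 2!·8!·2!/13! = 1/38610; Racah Σ t=0..0: t=0:+1/5760 = 1/5760; ⇒ 3j(5 2 5; 3 -2 -1)² = 56/2145, sgn +1
B: Δ = 2!·8!·2!/13! = 1/38610; Racah Σ t=0..2: t=0:+1/20160 t=1:−1/1440 t=2:+1/2880 = -1/3360; ⇒ 3j(5 2 5; -2 0 2)² = 6/715, sgn +1
I_A²/I_B² = (56/2145)/(6/715) = 28/9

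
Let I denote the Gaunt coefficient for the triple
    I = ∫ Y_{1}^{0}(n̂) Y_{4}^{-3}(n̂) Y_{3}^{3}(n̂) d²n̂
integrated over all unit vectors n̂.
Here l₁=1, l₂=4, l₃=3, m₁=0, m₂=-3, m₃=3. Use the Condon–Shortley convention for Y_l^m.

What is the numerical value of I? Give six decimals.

-0.162868

Checks pass: Σm=0; 8 even; l₃=3∈[3,5].
(2·1+1)(2·4+1)(2·3+1) = 189
Δ: 2! 0! 6! / 9! → 1/252
sum: t=1:−1/36 = -1/36
3j²(1 4 3; 0 0 0) = Δ·Π!·Σ² = 4/63  (sign +1)
sum: t=1:−1/720 = -1/720
3j²(1 4 3; 0 -3 3) = Δ·Π!·Σ² = 1/36  (sign -1)
combine: 4πI² = 189·4/63·1/36 = 1/3
take √, sign -1: I = -0.16286750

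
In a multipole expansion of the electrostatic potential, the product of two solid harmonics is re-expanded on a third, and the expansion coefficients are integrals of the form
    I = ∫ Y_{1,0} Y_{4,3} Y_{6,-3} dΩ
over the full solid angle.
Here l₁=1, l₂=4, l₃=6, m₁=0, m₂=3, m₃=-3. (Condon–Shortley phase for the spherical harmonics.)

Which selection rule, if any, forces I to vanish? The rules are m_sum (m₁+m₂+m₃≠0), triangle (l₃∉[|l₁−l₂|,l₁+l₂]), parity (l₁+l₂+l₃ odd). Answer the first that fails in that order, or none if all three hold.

triangle

Σmᵢ = 0  ✓
l₃∈[|l₁−l₂|,l₁+l₂]=[3,5], have l₃=6  ✗
Σlᵢ = 11 ⇒ odd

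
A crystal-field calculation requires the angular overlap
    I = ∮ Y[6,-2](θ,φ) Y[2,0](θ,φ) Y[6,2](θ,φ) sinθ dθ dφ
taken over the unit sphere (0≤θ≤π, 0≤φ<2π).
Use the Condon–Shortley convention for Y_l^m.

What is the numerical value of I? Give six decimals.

Rules hold: Σm=0, L=14 even, 4≤6≤8.
N = 13·5·13 = 845
Δ = 2!·10!·2!/15! = 1/90090
Racah Σ t=0..2: t=0:+1/69120 t=1:−1/14400 t=2:+1/69120 = -7/172800
⇒ 3j(6 2 6; 0 0 0)² = 14/715, sgn -1
Racah Σ t=0..2: t=0:+1/322560 t=1:−1/30240 t=2:+1/69120 = -1/64512
⇒ 3j(6 2 6; -2 0 2)² = 10/1001, sgn -1
4πI² = N·(3j₀)²·(3jₘ)² = 20/121
I = +1·√(0.165289/4π) = 0.11468784

0.114688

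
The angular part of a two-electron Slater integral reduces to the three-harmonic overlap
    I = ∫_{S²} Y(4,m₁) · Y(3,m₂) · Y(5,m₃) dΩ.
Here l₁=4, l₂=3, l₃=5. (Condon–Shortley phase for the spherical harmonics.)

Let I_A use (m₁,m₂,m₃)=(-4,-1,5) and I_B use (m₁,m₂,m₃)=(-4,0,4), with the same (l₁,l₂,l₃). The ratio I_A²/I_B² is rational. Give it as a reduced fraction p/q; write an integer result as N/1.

5/6

Same 4,3,5: normalisation and zero-m 3j drop out of the ratio.
A: Δ: 2! 6! 4! / 13! → 1/180180; sum: t=2:+1/34560 = 1/34560; 3j²(4 3 5; -4 -1 5) = Δ·Π!·Σ² = 14/429  (sign +1)
B: Δ: 2! 6! 4! / 13! → 1/180180; sum: t=2:+1/8640 = 1/8640; 3j²(4 3 5; -4 0 4) = Δ·Π!·Σ² = 28/715  (sign -1)
I_A²/I_B² = (14/429)/(28/715) = 5/6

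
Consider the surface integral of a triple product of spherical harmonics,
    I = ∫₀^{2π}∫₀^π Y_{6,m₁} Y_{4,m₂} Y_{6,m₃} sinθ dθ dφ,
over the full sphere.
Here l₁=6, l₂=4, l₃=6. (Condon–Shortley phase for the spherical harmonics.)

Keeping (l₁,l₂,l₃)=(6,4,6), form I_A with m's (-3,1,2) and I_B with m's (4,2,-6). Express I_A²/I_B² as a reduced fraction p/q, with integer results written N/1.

Same 6,4,6: normalisation and zero-m 3j drop out of the ratio.
A: Δ: 4! 8! 4! / 17! → 1/15315300; sum: t=1:−1/5806080 t=2:+1/120960 t=3:−1/34560 t=4:+1/103680 = -13/1161216; 3j²(6 4 6; -3 1 2) = Δ·Π!·Σ² = 65/5236  (sign -1)
B: Δ: 4! 8! 4! / 17! → 1/15315300; sum: t=2:+1/3870720 = 1/3870720; 3j²(6 4 6; 4 2 -6) = Δ·Π!·Σ² = 135/6188  (sign +1)
I_A²/I_B² = (65/5236)/(135/6188) = 169/297

169/297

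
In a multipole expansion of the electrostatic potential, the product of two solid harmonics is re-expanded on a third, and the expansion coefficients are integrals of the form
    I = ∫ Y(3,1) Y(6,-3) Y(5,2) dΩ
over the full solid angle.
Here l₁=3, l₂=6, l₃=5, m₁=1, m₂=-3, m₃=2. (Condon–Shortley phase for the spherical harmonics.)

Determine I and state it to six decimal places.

-0.152880

Checks pass: Σm=0; 14 even; l₃=5∈[3,9].
(2·3+1)(2·6+1)(2·5+1) = 1001
Δ: 4! 2! 8! / 15! → 1/675675
sum: t=1:−1/8640 t=2:+1/2304 t=3:−1/8640 = 7/34560
3j²(3 6 5; 0 0 0) = Δ·Π!·Σ² = 7/429  (sign -1)
sum: t=0:+1/34560 t=1:−1/8640 t=2:+1/40320 = -1/16128
3j²(3 6 5; 1 -3 2) = Δ·Π!·Σ² = 18/1001  (sign +1)
combine: 4πI² = 1001·7/429·18/1001 = 42/143
take √, sign -1: I = -0.15288036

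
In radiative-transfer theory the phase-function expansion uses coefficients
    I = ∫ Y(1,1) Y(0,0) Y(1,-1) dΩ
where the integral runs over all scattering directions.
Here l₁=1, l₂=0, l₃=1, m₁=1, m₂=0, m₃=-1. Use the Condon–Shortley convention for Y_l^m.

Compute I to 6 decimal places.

Rules hold: Σm=0, L=2 even, 1≤1≤1.
N = 3·1·3 = 9
Δ = 0!·2!·0!/3! = 1/3
Racah Σ t=0..0: t=0:+1/1 = 1/1
⇒ 3j(1 0 1; 0 0 0)² = 1/3, sgn -1
Racah Σ t=0..0: t=0:+1/2 = 1/2
⇒ 3j(1 0 1; 1 0 -1)² = 1/3, sgn +1
4πI² = N·(3j₀)²·(3jₘ)² = 1/1
I = -1·√(1/4π) = -0.28209479

-0.282095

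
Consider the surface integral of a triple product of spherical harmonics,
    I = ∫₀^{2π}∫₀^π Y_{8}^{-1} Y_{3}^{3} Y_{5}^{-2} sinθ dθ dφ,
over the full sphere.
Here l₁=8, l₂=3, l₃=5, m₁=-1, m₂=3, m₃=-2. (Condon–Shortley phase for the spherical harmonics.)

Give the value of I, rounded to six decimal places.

Rules hold: Σm=0, L=16 even, 5≤5≤11.
N = 17·7·11 = 1309
Δ = 6!·10!·0!/17! = 1/136136
Racah Σ t=3..3: t=3:−1/518400 = -1/518400
⇒ 3j(8 3 5; 0 0 0)² = 56/2431, sgn +1
Racah Σ t=6..6: t=6:+1/21772800 = 1/21772800
⇒ 3j(8 3 5; -1 3 -2)² = 3/4862, sgn -1
4πI² = N·(3j₀)²·(3jₘ)² = 588/31603
I = -1·√(0.0186058/4π) = -0.03847863

-0.038479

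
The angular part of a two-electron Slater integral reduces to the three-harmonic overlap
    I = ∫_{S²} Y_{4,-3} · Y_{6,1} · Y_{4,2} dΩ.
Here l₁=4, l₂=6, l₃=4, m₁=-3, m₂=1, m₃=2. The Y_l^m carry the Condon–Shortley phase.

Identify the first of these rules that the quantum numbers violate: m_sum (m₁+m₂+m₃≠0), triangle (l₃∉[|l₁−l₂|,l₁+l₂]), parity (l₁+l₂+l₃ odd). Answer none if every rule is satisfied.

none

m₁+m₂+m₃ = -3 + 1 + 2 = 0  ✓
triangle: |4−6|=2 ≤ l₃=4 ≤ 4+6=10  ✓
parity: l₁+l₂+l₃ = 14 is even  ✓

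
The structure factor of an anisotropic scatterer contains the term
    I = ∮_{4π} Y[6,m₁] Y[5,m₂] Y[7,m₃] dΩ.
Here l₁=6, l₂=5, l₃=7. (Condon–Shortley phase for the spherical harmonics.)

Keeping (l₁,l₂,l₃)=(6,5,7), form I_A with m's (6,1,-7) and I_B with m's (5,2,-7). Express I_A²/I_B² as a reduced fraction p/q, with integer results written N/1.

l's match ⇒ only the (l;m) 3-j factors differ between A and B.
A: triangle coeff Δ(6,5,7) = 1/174594420; Σ_t [0,0]: t=0:+1/696729600 = 1/696729600; (3j)²=11/1292 [(6 5 7; 6 1 -7)], sign=+1
B: triangle coeff Δ(6,5,7) = 1/174594420; Σ_t [1,1]: t=1:−1/174182400 = -1/174182400; (3j)²=77/3876 [(6 5 7; 5 2 -7)], sign=-1
I_A²/I_B² = (11/1292)/(77/3876) = 3/7

3/7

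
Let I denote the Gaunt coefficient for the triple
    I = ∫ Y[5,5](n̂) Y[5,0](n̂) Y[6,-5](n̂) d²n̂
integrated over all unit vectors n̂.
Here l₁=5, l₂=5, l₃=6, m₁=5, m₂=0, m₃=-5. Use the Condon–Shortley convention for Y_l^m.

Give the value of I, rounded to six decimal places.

Checks pass: Σm=0; 16 even; l₃=6∈[0,10].
(2·5+1)(2·5+1)(2·6+1) = 1573
Δ: 4! 6! 6! / 17! → 1/28588560
sum: t=0:+1/345600 t=1:−1/13824 t=2:+1/5184 t=3:−1/13824 t=4:+1/345600 = 7/129600
3j²(5 5 6; 0 0 0) = Δ·Π!·Σ² = 80/7293  (sign +1)
sum: t=0:+1/2073600 = 1/2073600
3j²(5 5 6; 5 0 -5) = Δ·Π!·Σ² = 15/884  (sign -1)
combine: 4πI² = 1573·80/7293·15/884 = 1100/3757
take √, sign -1: I = -0.15264086

-0.152641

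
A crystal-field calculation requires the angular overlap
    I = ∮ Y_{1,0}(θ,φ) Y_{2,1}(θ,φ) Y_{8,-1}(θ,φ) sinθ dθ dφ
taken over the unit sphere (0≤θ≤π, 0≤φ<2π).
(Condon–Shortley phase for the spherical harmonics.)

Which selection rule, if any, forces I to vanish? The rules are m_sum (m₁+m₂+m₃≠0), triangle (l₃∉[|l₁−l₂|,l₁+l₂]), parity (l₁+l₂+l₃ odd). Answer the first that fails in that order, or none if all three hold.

triangle

Σmᵢ = 0  ✓
l₃∈[|l₁−l₂|,l₁+l₂]=[1,3], have l₃=8  ✗
Σlᵢ = 11 ⇒ odd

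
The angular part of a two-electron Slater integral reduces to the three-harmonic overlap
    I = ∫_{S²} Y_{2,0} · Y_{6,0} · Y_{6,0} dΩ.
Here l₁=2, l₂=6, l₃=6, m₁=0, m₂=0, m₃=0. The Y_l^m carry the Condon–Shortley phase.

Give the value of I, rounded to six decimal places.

0.160563

Rules hold: Σm=0, L=14 even, 4≤6≤8.
N = 5·13·13 = 845
Δ = 2!·2!·10!/15! = 1/90090
Racah Σ t=0..2: t=0:+1/69120 t=1:−1/14400 t=2:+1/69120 = -7/172800
⇒ 3j(2 6 6; 0 0 0)² = 14/715, sgn -1
(m-triple is (0,0,0) — same symbol as above.)
4πI² = N·(3j₀)²·(3jₘ)² = 196/605
I = +1·√(0.323967/4π) = 0.16056298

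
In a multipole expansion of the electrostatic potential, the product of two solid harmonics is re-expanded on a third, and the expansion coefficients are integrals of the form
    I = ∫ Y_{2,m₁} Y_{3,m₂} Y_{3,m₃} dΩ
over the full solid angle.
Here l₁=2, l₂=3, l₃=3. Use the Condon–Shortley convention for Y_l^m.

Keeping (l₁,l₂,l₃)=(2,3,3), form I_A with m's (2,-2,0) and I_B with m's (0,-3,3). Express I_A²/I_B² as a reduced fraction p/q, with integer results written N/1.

Same 2,3,3: normalisation and zero-m 3j drop out of the ratio.
A: Δ: 2! 2! 4! / 9! → 1/3780; sum: t=0:+1/24 = 1/24; 3j²(2 3 3; 2 -2 0) = Δ·Π!·Σ² = 1/21  (sign -1)
B: Δ: 2! 2! 4! / 9! → 1/3780; sum: t=0:+1/96 = 1/96; 3j²(2 3 3; 0 -3 3) = Δ·Π!·Σ² = 5/84  (sign +1)
I_A²/I_B² = (1/21)/(5/84) = 4/5

4/5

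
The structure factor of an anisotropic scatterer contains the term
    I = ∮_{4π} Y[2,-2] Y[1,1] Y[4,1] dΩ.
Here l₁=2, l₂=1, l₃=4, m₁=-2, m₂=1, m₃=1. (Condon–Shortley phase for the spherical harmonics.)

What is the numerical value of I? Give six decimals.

0.000000

l₃=4 ∉ [1,3] — triangle fails ⇒ I = 0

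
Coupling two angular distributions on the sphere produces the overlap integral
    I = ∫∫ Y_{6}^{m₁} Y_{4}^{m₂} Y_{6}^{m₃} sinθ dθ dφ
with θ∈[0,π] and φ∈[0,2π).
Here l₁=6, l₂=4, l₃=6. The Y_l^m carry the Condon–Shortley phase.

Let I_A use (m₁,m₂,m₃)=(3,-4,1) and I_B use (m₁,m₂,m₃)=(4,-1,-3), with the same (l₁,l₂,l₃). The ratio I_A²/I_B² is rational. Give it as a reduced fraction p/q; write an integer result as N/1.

l's match ⇒ only the (l;m) 3-j factors differ between A and B.
A: triangle coeff Δ(6,4,6) = 1/15315300; Σ_t [0,0]: t=0:+1/414720 = 1/414720; (3j)²=49/2431 [(6 4 6; 3 -4 1)], sign=-1
B: triangle coeff Δ(6,4,6) = 1/15315300; Σ_t [0,2]: t=0:+1/207360 t=1:−1/120960 t=2:+1/967680 = -1/414720; (3j)²=21/4862 [(6 4 6; 4 -1 -3)], sign=+1
I_A²/I_B² = (49/2431)/(21/4862) = 14/3

14/3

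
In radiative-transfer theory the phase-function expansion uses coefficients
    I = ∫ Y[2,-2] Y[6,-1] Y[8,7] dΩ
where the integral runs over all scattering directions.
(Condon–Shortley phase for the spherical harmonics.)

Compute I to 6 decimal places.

-2 − 1 + 7 = 4 ≠ 0: azimuthal integral kills it; I = 0

0.000000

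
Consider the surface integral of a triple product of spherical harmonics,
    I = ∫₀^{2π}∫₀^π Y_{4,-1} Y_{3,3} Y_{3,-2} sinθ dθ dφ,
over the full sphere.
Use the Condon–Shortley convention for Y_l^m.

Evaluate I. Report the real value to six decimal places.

m-sum 0 ✓  L=10 even ✓  1≤3≤7 ✓
Π(2lᵢ+1) = 9×7×7 = 441
triangle coeff Δ(4,3,3) = 1/34650
Σ_t [1,3]: t=1:−1/72 t=2:+1/16 t=3:−1/72 = 5/144
(3j)²=2/77 [(4 3 3; 0 0 0)], sign=-1
Σ_t [4,4]: t=4:+1/288 = 1/288
(3j)²=5/231 [(4 3 3; -1 3 -2)], sign=-1
⇒ 4πI² = 30/121
I = (+1)√(30/121/(4π)) = 0.14046335

0.140463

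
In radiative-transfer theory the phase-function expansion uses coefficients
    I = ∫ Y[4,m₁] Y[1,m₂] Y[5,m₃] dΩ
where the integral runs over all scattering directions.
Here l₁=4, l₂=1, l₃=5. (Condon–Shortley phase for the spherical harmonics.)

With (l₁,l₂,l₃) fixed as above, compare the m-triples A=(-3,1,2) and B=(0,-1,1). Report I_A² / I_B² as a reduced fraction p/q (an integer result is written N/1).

1/5

l's match ⇒ only the (l;m) 3-j factors differ between A and B.
A: triangle coeff Δ(4,1,5) = 1/495; Σ_t [0,0]: t=0:+1/10080 = 1/10080; (3j)²=1/165 [(4 1 5; -3 1 2)], sign=-1
B: triangle coeff Δ(4,1,5) = 1/495; Σ_t [0,0]: t=0:+1/1152 = 1/1152; (3j)²=1/33 [(4 1 5; 0 -1 1)], sign=+1
I_A²/I_B² = (1/165)/(1/33) = 1/5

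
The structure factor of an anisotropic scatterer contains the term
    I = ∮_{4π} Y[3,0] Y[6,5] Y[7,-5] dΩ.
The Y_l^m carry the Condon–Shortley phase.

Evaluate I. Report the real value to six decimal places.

0.161723

m-sum 0 ✓  L=16 even ✓  3≤7≤9 ✓
Π(2lᵢ+1) = 7×13×15 = 1365
triangle coeff Δ(3,6,7) = 1/2042040
Σ_t [0,2]: t=0:+1/207360 t=1:−1/57600 t=2:+1/207360 = -1/129600
(3j)²=168/12155 [(3 6 7; 0 0 0)], sign=+1
Σ_t [1,2]: t=1:−1/14515200 t=2:+1/4354560 = 1/6220800
(3j)²=77/4420 [(3 6 7; 0 5 -5)], sign=+1
⇒ 4πI² = 6174/18785
I = (+1)√(6174/18785/(4π)) = 0.16172337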